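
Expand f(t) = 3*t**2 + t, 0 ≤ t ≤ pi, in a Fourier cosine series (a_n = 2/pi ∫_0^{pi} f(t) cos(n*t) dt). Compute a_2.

3

a_2 = 2/pi ∫_0^{pi} (3*t**2 + t) cos(2*t) dt.
Integrating by parts twice (tabular method), an antiderivative of (3*t**2 + t) cos(2*t) is 3*t**2*sin(2*t)/2 + t*sin(2*t)/2 + 3*t*cos(2*t)/2 - 3*sin(2*t)/4 + cos(2*t)/4; evaluating from 0 to pi: ∫_{0}^{pi} (3*t**2 + t) cos(2*t) dt = (1/4 + 3*pi/2) - (1/4) = 3*pi/2.
Hence a_2 = (2/pi)·(3*pi/2) = 3.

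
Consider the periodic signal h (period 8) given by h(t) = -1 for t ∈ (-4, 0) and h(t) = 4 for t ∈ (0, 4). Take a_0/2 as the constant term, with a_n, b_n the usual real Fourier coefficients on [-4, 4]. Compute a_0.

3

a_0 = 1/4 ∫_{-4}^{4} h(t) dt = 1/4 · (12) = 3.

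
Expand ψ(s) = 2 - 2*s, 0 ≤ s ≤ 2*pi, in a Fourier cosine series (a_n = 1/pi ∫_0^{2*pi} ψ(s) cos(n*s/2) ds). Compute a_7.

a_7 = 1/pi ∫_0^{2*pi} (2 - 2*s) cos(7*s/2) ds.
Integrating by parts (boundary term plus one more integral), an antiderivative of (2 - 2*s) cos(7*s/2) is -4*s*sin(7*s/2)/7 + 4*sin(7*s/2)/7 - 8*cos(7*s/2)/49; evaluating from 0 to 2*pi: ∫_{0}^{2*pi} (2 - 2*s) cos(7*s/2) ds = (8/49) - (-8/49) = 16/49.
Hence a_7 = (1/pi)·(16/49) = 16/(49*pi).

16/(49*pi)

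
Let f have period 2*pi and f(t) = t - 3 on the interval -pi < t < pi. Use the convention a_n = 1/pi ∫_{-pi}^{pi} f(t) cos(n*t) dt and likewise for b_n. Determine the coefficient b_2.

b_2 = 1/pi ∫_{-pi}^{pi} f(t) sin(2*t) dt.
Integrating by parts (boundary term plus one more integral), an antiderivative of (t - 3) sin(2*t) is -t*cos(2*t)/2 + sin(2*t)/4 + 3*cos(2*t)/2; evaluating from -pi to pi: ∫_{-pi}^{pi} (t - 3) sin(2*t) dt = (3/2 - pi/2) - (3/2 + pi/2) = -pi.
Hence b_2 = (1/pi)·(-pi) = -1.

-1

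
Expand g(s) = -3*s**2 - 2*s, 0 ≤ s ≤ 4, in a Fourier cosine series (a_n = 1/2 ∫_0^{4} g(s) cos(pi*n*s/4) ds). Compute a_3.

224/(9*pi**2)

a_3 = 1/2 ∫_0^{4} (-3*s**2 - 2*s) cos(3*pi*s/4) ds.
Integrating by parts twice (tabular method), an antiderivative of (-3*s**2 - 2*s) cos(3*pi*s/4) is -4*s**2*sin(3*pi*s/4)/pi - 8*s*sin(3*pi*s/4)/(3*pi) - 32*s*cos(3*pi*s/4)/(3*pi**2) + 128*sin(3*pi*s/4)/(9*pi**3) - 32*cos(3*pi*s/4)/(9*pi**2); evaluating from 0 to 4: ∫_{0}^{4} (-3*s**2 - 2*s) cos(3*pi*s/4) ds = (416/(9*pi**2)) - (-32/(9*pi**2)) = 448/(9*pi**2).
Hence a_3 = (1/2)·(448/(9*pi**2)) = 224/(9*pi**2).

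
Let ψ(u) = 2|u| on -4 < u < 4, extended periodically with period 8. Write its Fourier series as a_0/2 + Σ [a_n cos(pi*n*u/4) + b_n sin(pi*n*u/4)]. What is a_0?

a_0 = 1/4 ∫_{-4}^{4} ψ(u) du = 1/4 · (32) = 8.

8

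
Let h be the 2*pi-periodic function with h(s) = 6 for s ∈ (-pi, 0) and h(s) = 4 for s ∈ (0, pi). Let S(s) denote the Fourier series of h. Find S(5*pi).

s = 5*pi differs from s = pi by 2 full period(s), and the series is 2*pi-periodic.
At s = pi the one-sided limits are h(pi^-) = 4 and h(pi^+) = 6.
By Dirichlet's theorem the series converges to their average, [(4) + (6)]/2 = 5.

5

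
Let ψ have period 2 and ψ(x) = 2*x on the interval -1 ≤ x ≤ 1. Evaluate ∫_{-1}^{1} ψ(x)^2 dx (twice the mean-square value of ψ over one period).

8/3

∫_{-1}^{1} ψ(x)^2 dx = 8/3.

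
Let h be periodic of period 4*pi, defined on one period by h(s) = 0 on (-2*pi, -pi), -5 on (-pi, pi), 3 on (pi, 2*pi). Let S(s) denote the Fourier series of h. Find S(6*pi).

s = 6*pi differs from s = 2*pi by 1 full period(s), and the series is 4*pi-periodic.
At s = 2*pi the one-sided limits are h(2*pi^-) = 3 and h(2*pi^+) = 0.
By Dirichlet's theorem the series converges to their average, [(3) + (0)]/2 = 3/2.

3/2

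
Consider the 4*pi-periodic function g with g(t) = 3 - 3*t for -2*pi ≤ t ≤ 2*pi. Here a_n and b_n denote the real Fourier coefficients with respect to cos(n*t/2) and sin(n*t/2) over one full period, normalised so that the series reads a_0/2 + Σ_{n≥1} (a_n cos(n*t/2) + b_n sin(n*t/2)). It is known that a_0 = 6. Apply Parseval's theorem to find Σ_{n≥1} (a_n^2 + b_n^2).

24*pi**2

Parseval: a_0^2/2 + Σ_{n≥1} (a_n^2+b_n^2) = (1/(2*pi)) ∫_{-2*pi}^{2*pi} g(t)^2 dt = 18 + 24*pi**2.
Subtract a_0^2/2 = 18: Σ (a_n^2+b_n^2) = 24*pi**2.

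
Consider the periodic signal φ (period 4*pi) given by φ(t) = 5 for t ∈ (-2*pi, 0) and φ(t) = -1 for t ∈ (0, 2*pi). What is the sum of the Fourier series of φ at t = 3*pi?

t = 3*pi differs from t = -pi by 1 full period(s), and the series is 4*pi-periodic.
φ is continuous at t = -pi with value 5, so the series converges to 5 there.

5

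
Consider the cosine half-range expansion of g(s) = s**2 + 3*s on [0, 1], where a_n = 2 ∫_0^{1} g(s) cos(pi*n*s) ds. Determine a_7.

a_7 = 2 ∫_0^{1} (s**2 + 3*s) cos(7*pi*s) ds.
Integrating by parts twice (tabular method), an antiderivative of (s**2 + 3*s) cos(7*pi*s) is s**2*sin(7*pi*s)/(7*pi) + 3*s*sin(7*pi*s)/(7*pi) + 2*s*cos(7*pi*s)/(49*pi**2) - 2*sin(7*pi*s)/(343*pi**3) + 3*cos(7*pi*s)/(49*pi**2); evaluating from 0 to 1: ∫_{0}^{1} (s**2 + 3*s) cos(7*pi*s) ds = (-5/(49*pi**2)) - (3/(49*pi**2)) = -8/(49*pi**2).
Hence a_7 = 2·(-8/(49*pi**2)) = -16/(49*pi**2).

-16/(49*pi**2)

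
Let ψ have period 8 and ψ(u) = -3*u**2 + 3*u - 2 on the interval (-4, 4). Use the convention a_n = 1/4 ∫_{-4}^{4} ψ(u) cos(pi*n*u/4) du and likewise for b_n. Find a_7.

192/(49*pi**2)

a_7 = 1/4 ∫_{-4}^{4} ψ(u) cos(7*pi*u/4) du.
Integrating by parts twice (tabular method), an antiderivative of (-3*u**2 + 3*u - 2) cos(7*pi*u/4) is -12*u**2*sin(7*pi*u/4)/(7*pi) + 12*u*sin(7*pi*u/4)/(7*pi) - 96*u*cos(7*pi*u/4)/(49*pi**2) - 8*sin(7*pi*u/4)/(7*pi) + 384*sin(7*pi*u/4)/(343*pi**3) + 48*cos(7*pi*u/4)/(49*pi**2); evaluating from -4 to 4: ∫_{-4}^{4} (-3*u**2 + 3*u - 2) cos(7*pi*u/4) du = (48/(7*pi**2)) - (-432/(49*pi**2)) = 768/(49*pi**2).
Hence a_7 = (1/4)·(768/(49*pi**2)) = 192/(49*pi**2).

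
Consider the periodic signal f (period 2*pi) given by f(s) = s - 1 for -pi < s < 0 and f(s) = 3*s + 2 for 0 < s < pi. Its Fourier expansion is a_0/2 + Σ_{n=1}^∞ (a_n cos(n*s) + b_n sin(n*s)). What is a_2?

0

a_2 = 1/pi ∫_{-pi}^{pi} f(s) cos(2*s) ds.
Split the integral at the breakpoints.
Integrating by parts (boundary term plus one more integral), an antiderivative of (s - 1) cos(2*s) is s*sin(2*s)/2 - sin(2*s)/2 + cos(2*s)/4; evaluating from -pi to 0: ∫_{-pi}^{0} (s - 1) cos(2*s) ds = (1/4) - (1/4) = 0.
Integrating by parts (boundary term plus one more integral), an antiderivative of (3*s + 2) cos(2*s) is 3*s*sin(2*s)/2 + sin(2*s) + 3*cos(2*s)/4; evaluating from 0 to pi: ∫_{0}^{pi} (3*s + 2) cos(2*s) ds = (3/4) - (3/4) = 0.
Summing the pieces and multiplying by (1/pi) gives a_2 = 0.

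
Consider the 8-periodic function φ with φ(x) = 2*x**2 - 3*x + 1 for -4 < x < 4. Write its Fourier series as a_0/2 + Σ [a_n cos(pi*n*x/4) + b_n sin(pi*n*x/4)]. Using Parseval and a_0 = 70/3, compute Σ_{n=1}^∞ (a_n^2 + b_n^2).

12512/45

Parseval: a_0^2/2 + Σ_{n≥1} (a_n^2+b_n^2) = 1/4 ∫_{-4}^{4} φ(x)^2 dx = 8254/15.
Subtract a_0^2/2 = 2450/9: Σ (a_n^2+b_n^2) = 12512/45.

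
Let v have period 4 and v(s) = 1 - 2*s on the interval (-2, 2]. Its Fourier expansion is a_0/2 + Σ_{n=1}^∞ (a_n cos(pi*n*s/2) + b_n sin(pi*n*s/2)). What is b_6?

b_6 = 1/2 ∫_{-2}^{2} v(s) sin(3*pi*s) ds.
Integrating by parts (boundary term plus one more integral), an antiderivative of (1 - 2*s) sin(3*pi*s) is 2*s*cos(3*pi*s)/(3*pi) - 2*sin(3*pi*s)/(9*pi**2) - cos(3*pi*s)/(3*pi); evaluating from -2 to 2: ∫_{-2}^{2} (1 - 2*s) sin(3*pi*s) ds = (1/pi) - (-5/(3*pi)) = 8/(3*pi).
Hence b_6 = (1/2)·(8/(3*pi)) = 4/(3*pi).

4/(3*pi)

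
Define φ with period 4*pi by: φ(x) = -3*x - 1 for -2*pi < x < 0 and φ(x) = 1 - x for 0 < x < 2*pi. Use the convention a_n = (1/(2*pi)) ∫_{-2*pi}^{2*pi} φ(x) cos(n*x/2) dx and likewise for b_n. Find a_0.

2*pi

a_0 = (1/(2*pi)) ∫_{-2*pi}^{2*pi} φ(x) dx = (1/(2*pi)) · (4*pi**2) = 2*pi.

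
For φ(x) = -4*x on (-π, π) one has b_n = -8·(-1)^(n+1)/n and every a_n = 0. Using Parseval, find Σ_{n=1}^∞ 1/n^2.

pi**2/6

Parseval: Σ b_n^2 = (1/π) ∫_{-π}^{π} φ(x)^2 dx = 32*pi**2/3.
Σ b_n^2 = Σ 64/n^2, so Σ 1/n^2 = (32*pi**2/3)/64 = pi**2/6.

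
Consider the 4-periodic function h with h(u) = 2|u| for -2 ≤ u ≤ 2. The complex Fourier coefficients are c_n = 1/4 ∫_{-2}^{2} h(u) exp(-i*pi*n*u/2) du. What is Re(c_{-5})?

Since h is real-valued, Re(c_{-5}) = 1/4 ∫_{-2}^{2} h(u) cos(-5*pi*u/2) du = a_{5}/2.
h is even and cos(-5*pi*u/2) is even, so the integrand is even: ∫_{-2}^{2} h(u) cos(-5*pi*u/2) du = 2∫_0^{2} h(u) cos(-5*pi*u/2) du.
Integrating by parts (boundary term plus one more integral), an antiderivative of (2*u) cos(-5*pi*u/2) is 4*u*sin(5*pi*u/2)/(5*pi) + 8*cos(5*pi*u/2)/(25*pi**2); evaluating from 0 to 2: ∫_{0}^{2} (2*u) cos(-5*pi*u/2) du = (-8/(25*pi**2)) - (8/(25*pi**2)) = -16/(25*pi**2).
So ∫_{-2}^{2} h(u) cos(-5*pi*u/2) du = -32/(25*pi**2).
Hence Re(c_{-5}) = (1/4)·(-32/(25*pi**2)) = -8/(25*pi**2).

-8/(25*pi**2)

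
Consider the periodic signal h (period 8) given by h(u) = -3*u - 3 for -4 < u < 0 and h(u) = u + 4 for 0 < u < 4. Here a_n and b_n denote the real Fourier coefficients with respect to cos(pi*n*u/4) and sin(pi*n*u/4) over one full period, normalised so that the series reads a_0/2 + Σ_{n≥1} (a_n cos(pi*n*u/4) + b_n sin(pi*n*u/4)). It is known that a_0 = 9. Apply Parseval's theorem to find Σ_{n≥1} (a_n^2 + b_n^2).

Parseval: a_0^2/2 + Σ_{n≥1} (a_n^2+b_n^2) = 1/4 ∫_{-4}^{4} h(u)^2 du = 175/3.
Subtract a_0^2/2 = 81/2: Σ (a_n^2+b_n^2) = 107/6.

107/6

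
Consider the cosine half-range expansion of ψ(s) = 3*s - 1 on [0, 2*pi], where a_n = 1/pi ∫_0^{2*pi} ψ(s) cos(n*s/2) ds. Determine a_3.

a_3 = 1/pi ∫_0^{2*pi} (3*s - 1) cos(3*s/2) ds.
Integrating by parts (boundary term plus one more integral), an antiderivative of (3*s - 1) cos(3*s/2) is 2*s*sin(3*s/2) - 2*sin(3*s/2)/3 + 4*cos(3*s/2)/3; evaluating from 0 to 2*pi: ∫_{0}^{2*pi} (3*s - 1) cos(3*s/2) ds = (-4/3) - (4/3) = -8/3.
Hence a_3 = (1/pi)·(-8/3) = -8/(3*pi).

-8/(3*pi)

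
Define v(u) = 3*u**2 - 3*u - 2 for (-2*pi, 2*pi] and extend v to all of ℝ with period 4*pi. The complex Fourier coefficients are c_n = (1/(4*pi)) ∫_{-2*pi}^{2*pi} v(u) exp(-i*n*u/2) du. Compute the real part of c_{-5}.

Since v is real-valued, Re(c_{-5}) = (1/(4*pi)) ∫_{-2*pi}^{2*pi} v(u) cos(-5*u/2) du = a_{5}/2.
Integrating by parts twice (tabular method), an antiderivative of (3*u**2 - 3*u - 2) cos(-5*u/2) is 6*u**2*sin(5*u/2)/5 - 6*u*sin(5*u/2)/5 + 24*u*cos(5*u/2)/25 - 148*sin(5*u/2)/125 - 12*cos(5*u/2)/25; evaluating from -2*pi to 2*pi: ∫_{-2*pi}^{2*pi} (3*u**2 - 3*u - 2) cos(-5*u/2) du = (12/25 - 48*pi/25) - (12/25 + 48*pi/25) = -96*pi/25.
Hence Re(c_{-5}) = (1/(4*pi))·(-96*pi/25) = -24/25.

-24/25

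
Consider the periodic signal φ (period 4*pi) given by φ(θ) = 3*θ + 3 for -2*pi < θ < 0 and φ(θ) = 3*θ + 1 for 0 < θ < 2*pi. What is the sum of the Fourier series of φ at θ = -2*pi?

θ = -2*pi differs from θ = 2*pi by -1 full period(s), and the series is 4*pi-periodic.
At θ = 2*pi the one-sided limits are φ(2*pi^-) = 1 + 6*pi and φ(2*pi^+) = 3 - 6*pi.
By Dirichlet's theorem the series converges to their average, [(1 + 6*pi) + (3 - 6*pi)]/2 = 2.

2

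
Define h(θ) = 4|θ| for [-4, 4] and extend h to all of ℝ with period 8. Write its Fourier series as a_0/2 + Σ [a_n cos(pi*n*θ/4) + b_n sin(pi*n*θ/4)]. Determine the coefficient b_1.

b_1 = 1/4 ∫_{-4}^{4} h(θ) sin(pi*θ/4) dθ.
h is even and sin(pi*θ/4) is odd, so the integrand is odd over a symmetric interval and the integral vanishes.

0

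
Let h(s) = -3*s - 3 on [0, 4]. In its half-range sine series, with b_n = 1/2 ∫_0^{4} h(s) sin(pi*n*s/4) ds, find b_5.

-36/(5*pi)

b_5 = 1/2 ∫_0^{4} (-3*s - 3) sin(5*pi*s/4) ds.
Integrating by parts (boundary term plus one more integral), an antiderivative of (-3*s - 3) sin(5*pi*s/4) is 12*s*cos(5*pi*s/4)/(5*pi) - 48*sin(5*pi*s/4)/(25*pi**2) + 12*cos(5*pi*s/4)/(5*pi); evaluating from 0 to 4: ∫_{0}^{4} (-3*s - 3) sin(5*pi*s/4) ds = (-12/pi) - (12/(5*pi)) = -72/(5*pi).
Hence b_5 = (1/2)·(-72/(5*pi)) = -36/(5*pi).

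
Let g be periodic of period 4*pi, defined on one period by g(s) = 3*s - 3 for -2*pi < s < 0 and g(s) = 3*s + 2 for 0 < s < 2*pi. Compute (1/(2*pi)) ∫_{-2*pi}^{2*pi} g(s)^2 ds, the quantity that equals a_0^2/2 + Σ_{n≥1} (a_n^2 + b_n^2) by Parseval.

(1/(2*pi)) ∫_{-2*pi}^{2*pi} g(s)^2 ds = (1/(2*pi)) · (2*pi*(13 + 30*pi + 24*pi**2)) = 13 + 30*pi + 24*pi**2.

13 + 30*pi + 24*pi**2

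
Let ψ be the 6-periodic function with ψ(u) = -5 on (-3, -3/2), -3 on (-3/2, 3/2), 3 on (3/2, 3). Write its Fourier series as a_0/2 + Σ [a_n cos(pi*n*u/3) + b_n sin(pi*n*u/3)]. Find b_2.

-8/pi

b_2 = 1/3 ∫_{-3}^{3} ψ(u) sin(2*pi*u/3) du.
Split the integral at the breakpoints.
Directly, an antiderivative of (-5) sin(2*pi*u/3) is 15*cos(2*pi*u/3)/(2*pi); evaluating from -3 to -3/2: ∫_{-3}^{-3/2} (-5) sin(2*pi*u/3) du = (-15/(2*pi)) - (15/(2*pi)) = -15/pi.
Directly, an antiderivative of (-3) sin(2*pi*u/3) is 9*cos(2*pi*u/3)/(2*pi); evaluating from -3/2 to 3/2: ∫_{-3/2}^{3/2} (-3) sin(2*pi*u/3) du = (-9/(2*pi)) - (-9/(2*pi)) = 0.
Directly, an antiderivative of (3) sin(2*pi*u/3) is -9*cos(2*pi*u/3)/(2*pi); evaluating from 3/2 to 3: ∫_{3/2}^{3} (3) sin(2*pi*u/3) du = (-9/(2*pi)) - (9/(2*pi)) = -9/pi.
Summing the pieces and multiplying by (1/3) gives b_2 = -8/pi.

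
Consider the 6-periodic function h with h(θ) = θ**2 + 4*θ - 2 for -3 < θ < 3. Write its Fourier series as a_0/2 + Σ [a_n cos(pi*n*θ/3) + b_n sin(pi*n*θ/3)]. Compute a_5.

-36/(25*pi**2)

a_5 = 1/3 ∫_{-3}^{3} h(θ) cos(5*pi*θ/3) dθ.
Integrating by parts twice (tabular method), an antiderivative of (θ**2 + 4*θ - 2) cos(5*pi*θ/3) is 3*θ**2*sin(5*pi*θ/3)/(5*pi) + 12*θ*sin(5*pi*θ/3)/(5*pi) + 18*θ*cos(5*pi*θ/3)/(25*pi**2) - 6*sin(5*pi*θ/3)/(5*pi) - 54*sin(5*pi*θ/3)/(125*pi**3) + 36*cos(5*pi*θ/3)/(25*pi**2); evaluating from -3 to 3: ∫_{-3}^{3} (θ**2 + 4*θ - 2) cos(5*pi*θ/3) dθ = (-18/(5*pi**2)) - (18/(25*pi**2)) = -108/(25*pi**2).
Hence a_5 = (1/3)·(-108/(25*pi**2)) = -36/(25*pi**2).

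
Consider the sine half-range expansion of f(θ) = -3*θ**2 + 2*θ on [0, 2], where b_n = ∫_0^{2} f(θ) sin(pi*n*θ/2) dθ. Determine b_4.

4/pi

b_4 = ∫_0^{2} (-3*θ**2 + 2*θ) sin(2*pi*θ) dθ.
Integrating by parts twice (tabular method), an antiderivative of (-3*θ**2 + 2*θ) sin(2*pi*θ) is 3*θ**2*cos(2*pi*θ)/(2*pi) - 3*θ*sin(2*pi*θ)/(2*pi**2) - θ*cos(2*pi*θ)/pi + sin(2*pi*θ)/(2*pi**2) - 3*cos(2*pi*θ)/(4*pi**3); evaluating from 0 to 2: ∫_{0}^{2} (-3*θ**2 + 2*θ) sin(2*pi*θ) dθ = (-3/(4*pi**3) + 4/pi) - (-3/(4*pi**3)) = 4/pi.
Hence b_4 = 4/pi.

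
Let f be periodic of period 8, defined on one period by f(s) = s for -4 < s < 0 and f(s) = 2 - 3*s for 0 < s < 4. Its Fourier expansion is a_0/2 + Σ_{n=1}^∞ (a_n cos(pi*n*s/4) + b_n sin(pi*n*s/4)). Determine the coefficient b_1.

-4/pi

b_1 = 1/4 ∫_{-4}^{4} f(s) sin(pi*s/4) ds.
Split the integral at the breakpoints.
Integrating by parts (boundary term plus one more integral), an antiderivative of (s) sin(pi*s/4) is -4*s*cos(pi*s/4)/pi + 16*sin(pi*s/4)/pi**2; evaluating from -4 to 0: ∫_{-4}^{0} (s) sin(pi*s/4) ds = (0) - (-16/pi) = 16/pi.
Integrating by parts (boundary term plus one more integral), an antiderivative of (2 - 3*s) sin(pi*s/4) is 12*s*cos(pi*s/4)/pi - 48*sin(pi*s/4)/pi**2 - 8*cos(pi*s/4)/pi; evaluating from 0 to 4: ∫_{0}^{4} (2 - 3*s) sin(pi*s/4) ds = (-40/pi) - (-8/pi) = -32/pi.
Summing the pieces and multiplying by (1/4) gives b_1 = -4/pi.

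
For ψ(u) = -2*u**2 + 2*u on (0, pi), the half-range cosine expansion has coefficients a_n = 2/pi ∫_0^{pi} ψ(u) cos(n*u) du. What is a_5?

a_5 = 2/pi ∫_0^{pi} (-2*u**2 + 2*u) cos(5*u) du.
Integrating by parts twice (tabular method), an antiderivative of (-2*u**2 + 2*u) cos(5*u) is -2*u**2*sin(5*u)/5 + 2*u*sin(5*u)/5 - 4*u*cos(5*u)/25 + 4*sin(5*u)/125 + 2*cos(5*u)/25; evaluating from 0 to pi: ∫_{0}^{pi} (-2*u**2 + 2*u) cos(5*u) du = (-2/25 + 4*pi/25) - (2/25) = -4/25 + 4*pi/25.
Hence a_5 = (2/pi)·(-4/25 + 4*pi/25) = 8*(-1 + pi)/(25*pi).

8*(-1 + pi)/(25*pi)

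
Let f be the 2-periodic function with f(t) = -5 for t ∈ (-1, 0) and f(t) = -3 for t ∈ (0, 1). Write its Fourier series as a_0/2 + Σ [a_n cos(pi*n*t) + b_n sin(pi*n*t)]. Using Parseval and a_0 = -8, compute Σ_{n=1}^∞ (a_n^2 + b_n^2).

2

Parseval: a_0^2/2 + Σ_{n≥1} (a_n^2+b_n^2) = ∫_{-1}^{1} f(t)^2 dt = 34.
Subtract a_0^2/2 = 32: Σ (a_n^2+b_n^2) = 2.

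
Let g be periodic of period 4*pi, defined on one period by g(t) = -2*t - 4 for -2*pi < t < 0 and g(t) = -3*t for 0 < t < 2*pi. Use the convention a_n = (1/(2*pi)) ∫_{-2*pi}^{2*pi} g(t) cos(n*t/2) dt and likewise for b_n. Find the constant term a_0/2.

-2 - pi/2

a_0 = (1/(2*pi)) ∫_{-2*pi}^{2*pi} g(t) dt = (1/(2*pi)) · (-2*pi*(pi + 4)) = -4 - pi.
So the constant term a_0/2 = -2 - pi/2.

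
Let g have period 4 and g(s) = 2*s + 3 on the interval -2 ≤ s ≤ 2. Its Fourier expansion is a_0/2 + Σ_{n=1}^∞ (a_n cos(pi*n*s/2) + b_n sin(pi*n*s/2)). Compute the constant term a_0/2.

a_0 = 1/2 ∫_{-2}^{2} g(s) ds = 1/2 · (12) = 6.
So the constant term a_0/2 = 3.

3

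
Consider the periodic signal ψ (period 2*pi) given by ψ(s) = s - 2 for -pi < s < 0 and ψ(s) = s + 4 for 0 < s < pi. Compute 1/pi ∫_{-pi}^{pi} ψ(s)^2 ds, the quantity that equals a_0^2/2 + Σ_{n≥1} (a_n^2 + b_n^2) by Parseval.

2*pi**2/3 + 6*pi + 20

1/pi ∫_{-pi}^{pi} ψ(s)^2 ds = 1/pi · (2*pi*(pi**2 + 9*pi + 30)/3) = 2*pi**2/3 + 6*pi + 20.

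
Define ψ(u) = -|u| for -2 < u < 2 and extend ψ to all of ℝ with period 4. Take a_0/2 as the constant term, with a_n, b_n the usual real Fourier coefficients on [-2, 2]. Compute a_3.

8/(9*pi**2)

a_3 = 1/2 ∫_{-2}^{2} ψ(u) cos(3*pi*u/2) du.
ψ is even and cos(3*pi*u/2) is even, so the integrand is even and a_3 = ∫_0^{2} ψ(u) cos(3*pi*u/2) du.
Integrating by parts (boundary term plus one more integral), an antiderivative of (-u) cos(3*pi*u/2) is -2*u*sin(3*pi*u/2)/(3*pi) - 4*cos(3*pi*u/2)/(9*pi**2); evaluating from 0 to 2: ∫_{0}^{2} (-u) cos(3*pi*u/2) du = (4/(9*pi**2)) - (-4/(9*pi**2)) = 8/(9*pi**2).
Hence a_3 = 8/(9*pi**2).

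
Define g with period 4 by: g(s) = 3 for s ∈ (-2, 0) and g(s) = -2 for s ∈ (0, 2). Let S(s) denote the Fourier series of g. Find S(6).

s = 6 differs from s = 2 by 1 full period(s), and the series is 4-periodic.
At s = 2 the one-sided limits are g(2^-) = -2 and g(2^+) = 3.
By Dirichlet's theorem the series converges to their average, [(-2) + (3)]/2 = 1/2.

1/2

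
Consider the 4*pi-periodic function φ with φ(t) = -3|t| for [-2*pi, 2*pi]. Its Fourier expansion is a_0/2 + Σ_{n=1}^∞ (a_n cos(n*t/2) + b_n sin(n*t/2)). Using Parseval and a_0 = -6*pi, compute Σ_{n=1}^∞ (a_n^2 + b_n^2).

Parseval: a_0^2/2 + Σ_{n≥1} (a_n^2+b_n^2) = (1/(2*pi)) ∫_{-2*pi}^{2*pi} φ(t)^2 dt = 24*pi**2.
Subtract a_0^2/2 = 18*pi**2: Σ (a_n^2+b_n^2) = 6*pi**2.

6*pi**2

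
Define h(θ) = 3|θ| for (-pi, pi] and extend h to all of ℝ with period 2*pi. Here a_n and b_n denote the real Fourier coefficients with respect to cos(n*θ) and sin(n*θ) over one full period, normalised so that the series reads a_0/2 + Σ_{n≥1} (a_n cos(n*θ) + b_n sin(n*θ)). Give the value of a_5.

a_5 = 1/pi ∫_{-pi}^{pi} h(θ) cos(5*θ) dθ.
h is even and cos(5*θ) is even, so the integrand is even and a_5 = 2/pi ∫_0^{pi} h(θ) cos(5*θ) dθ.
Integrating by parts (boundary term plus one more integral), an antiderivative of (3*θ) cos(5*θ) is 3*θ*sin(5*θ)/5 + 3*cos(5*θ)/25; evaluating from 0 to pi: ∫_{0}^{pi} (3*θ) cos(5*θ) dθ = (-3/25) - (3/25) = -6/25.
Hence a_5 = (2/pi)·(-6/25) = -12/(25*pi).

-12/(25*pi)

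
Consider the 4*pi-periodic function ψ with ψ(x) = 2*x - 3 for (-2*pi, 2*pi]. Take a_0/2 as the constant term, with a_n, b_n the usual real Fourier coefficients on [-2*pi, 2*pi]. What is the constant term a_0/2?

-3

a_0 = (1/(2*pi)) ∫_{-2*pi}^{2*pi} ψ(x) dx = (1/(2*pi)) · (-12*pi) = -6.
So the constant term a_0/2 = -3.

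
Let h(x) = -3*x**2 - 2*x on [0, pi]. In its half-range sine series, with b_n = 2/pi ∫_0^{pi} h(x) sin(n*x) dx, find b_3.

b_3 = 2/pi ∫_0^{pi} (-3*x**2 - 2*x) sin(3*x) dx.
Integrating by parts twice (tabular method), an antiderivative of (-3*x**2 - 2*x) sin(3*x) is x**2*cos(3*x) - 2*x*sin(3*x)/3 + 2*x*cos(3*x)/3 - 2*sin(3*x)/9 - 2*cos(3*x)/9; evaluating from 0 to pi: ∫_{0}^{pi} (-3*x**2 - 2*x) sin(3*x) dx = (-pi**2 - 2*pi/3 + 2/9) - (-2/9) = -pi**2 - 2*pi/3 + 4/9.
Hence b_3 = (2/pi)·(-pi**2 - 2*pi/3 + 4/9) = -2*pi - 4/3 + 8/(9*pi).

-2*pi - 4/3 + 8/(9*pi)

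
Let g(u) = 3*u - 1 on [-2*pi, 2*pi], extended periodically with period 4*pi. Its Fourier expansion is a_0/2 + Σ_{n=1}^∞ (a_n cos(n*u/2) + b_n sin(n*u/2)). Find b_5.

12/5

b_5 = (1/(2*pi)) ∫_{-2*pi}^{2*pi} g(u) sin(5*u/2) du.
Integrating by parts (boundary term plus one more integral), an antiderivative of (3*u - 1) sin(5*u/2) is -6*u*cos(5*u/2)/5 + 12*sin(5*u/2)/25 + 2*cos(5*u/2)/5; evaluating from -2*pi to 2*pi: ∫_{-2*pi}^{2*pi} (3*u - 1) sin(5*u/2) du = (-2/5 + 12*pi/5) - (-12*pi/5 - 2/5) = 24*pi/5.
Hence b_5 = (1/(2*pi))·(24*pi/5) = 12/5.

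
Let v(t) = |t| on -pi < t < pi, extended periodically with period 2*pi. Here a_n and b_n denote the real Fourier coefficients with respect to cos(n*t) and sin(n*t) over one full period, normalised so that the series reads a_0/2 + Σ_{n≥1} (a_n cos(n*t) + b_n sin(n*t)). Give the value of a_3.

a_3 = 1/pi ∫_{-pi}^{pi} v(t) cos(3*t) dt.
v is even and cos(3*t) is even, so the integrand is even and a_3 = 2/pi ∫_0^{pi} v(t) cos(3*t) dt.
Integrating by parts (boundary term plus one more integral), an antiderivative of (t) cos(3*t) is t*sin(3*t)/3 + cos(3*t)/9; evaluating from 0 to pi: ∫_{0}^{pi} (t) cos(3*t) dt = (-1/9) - (1/9) = -2/9.
Hence a_3 = (2/pi)·(-2/9) = -4/(9*pi).

-4/(9*pi)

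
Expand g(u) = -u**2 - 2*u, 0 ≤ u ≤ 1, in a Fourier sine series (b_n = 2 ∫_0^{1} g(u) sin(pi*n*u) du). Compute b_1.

b_1 = 2 ∫_0^{1} (-u**2 - 2*u) sin(pi*u) du.
Integrating by parts twice (tabular method), an antiderivative of (-u**2 - 2*u) sin(pi*u) is u**2*cos(pi*u)/pi - 2*u*sin(pi*u)/pi**2 + 2*u*cos(pi*u)/pi - 2*sin(pi*u)/pi**2 - 2*cos(pi*u)/pi**3; evaluating from 0 to 1: ∫_{0}^{1} (-u**2 - 2*u) sin(pi*u) du = (-3/pi + 2/pi**3) - (-2/pi**3) = -3/pi + 4/pi**3.
Hence b_1 = 2·(-3/pi + 4/pi**3) = -6/pi + 8/pi**3.

-6/pi + 8/pi**3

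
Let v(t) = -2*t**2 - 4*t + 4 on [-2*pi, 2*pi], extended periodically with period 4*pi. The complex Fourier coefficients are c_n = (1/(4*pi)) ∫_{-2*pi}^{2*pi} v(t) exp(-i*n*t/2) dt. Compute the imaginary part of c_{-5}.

-8/5

Since v is real-valued, Im(c_{-5}) = -(1/(4*pi)) ∫_{-2*pi}^{2*pi} v(t) sin(-5*t/2) dt = b_{5}/2.
Integrating by parts twice (tabular method), an antiderivative of (-2*t**2 - 4*t + 4) sin(-5*t/2) is -4*t**2*cos(5*t/2)/5 + 16*t*sin(5*t/2)/25 - 8*t*cos(5*t/2)/5 + 16*sin(5*t/2)/25 + 232*cos(5*t/2)/125; evaluating from -2*pi to 2*pi: ∫_{-2*pi}^{2*pi} (-2*t**2 - 4*t + 4) sin(-5*t/2) dt = (-232/125 + 16*pi/5 + 16*pi**2/5) - (-16*pi/5 - 232/125 + 16*pi**2/5) = 32*pi/5.
Hence Im(c_{-5}) = (-1/(4*pi))·(32*pi/5) = -8/5.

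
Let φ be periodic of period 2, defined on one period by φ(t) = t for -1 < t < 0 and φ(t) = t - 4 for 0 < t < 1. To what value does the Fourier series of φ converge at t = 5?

-2

t = 5 differs from t = 1 by 2 full period(s), and the series is 2-periodic.
At t = 1 the one-sided limits are φ(1^-) = -3 and φ(1^+) = -1.
By Dirichlet's theorem the series converges to their average, [(-3) + (-1)]/2 = -2.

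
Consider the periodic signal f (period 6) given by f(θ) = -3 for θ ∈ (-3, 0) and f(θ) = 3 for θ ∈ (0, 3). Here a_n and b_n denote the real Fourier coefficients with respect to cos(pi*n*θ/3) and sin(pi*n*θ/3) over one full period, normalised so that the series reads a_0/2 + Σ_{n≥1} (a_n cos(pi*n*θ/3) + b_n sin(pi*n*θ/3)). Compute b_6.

b_6 = 1/3 ∫_{-3}^{3} f(θ) sin(2*pi*θ) dθ.
f is odd and sin(2*pi*θ) is odd, so the integrand is even and b_6 = 2/3 ∫_0^{3} f(θ) sin(2*pi*θ) dθ.
Directly, an antiderivative of (3) sin(2*pi*θ) is -3*cos(2*pi*θ)/(2*pi); evaluating from 0 to 3: ∫_{0}^{3} (3) sin(2*pi*θ) dθ = (-3/(2*pi)) - (-3/(2*pi)) = 0.
Hence b_6 = (2/3)·(0) = 0.

0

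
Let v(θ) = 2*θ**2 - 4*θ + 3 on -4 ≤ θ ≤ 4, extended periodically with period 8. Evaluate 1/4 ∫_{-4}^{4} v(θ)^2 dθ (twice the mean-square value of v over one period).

10894/15

1/4 ∫_{-4}^{4} v(θ)^2 dθ = 1/4 · (43576/15) = 10894/15.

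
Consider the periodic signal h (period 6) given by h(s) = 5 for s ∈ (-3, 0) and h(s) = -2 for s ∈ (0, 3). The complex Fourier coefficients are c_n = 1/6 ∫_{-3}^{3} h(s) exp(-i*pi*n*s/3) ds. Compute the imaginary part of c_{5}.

7/(5*pi)

Since h is real-valued, Im(c_{5}) = -1/6 ∫_{-3}^{3} h(s) sin(5*pi*s/3) ds = -b_{5}/2.
Split the integral at the breakpoints.
Directly, an antiderivative of (5) sin(5*pi*s/3) is -3*cos(5*pi*s/3)/pi; evaluating from -3 to 0: ∫_{-3}^{0} (5) sin(5*pi*s/3) ds = (-3/pi) - (3/pi) = -6/pi.
Directly, an antiderivative of (-2) sin(5*pi*s/3) is 6*cos(5*pi*s/3)/(5*pi); evaluating from 0 to 3: ∫_{0}^{3} (-2) sin(5*pi*s/3) ds = (-6/(5*pi)) - (6/(5*pi)) = -12/(5*pi).
So ∫_{-3}^{3} h(s) sin(5*pi*s/3) ds = -42/(5*pi).
Hence Im(c_{5}) = (-1/6)·(-42/(5*pi)) = 7/(5*pi).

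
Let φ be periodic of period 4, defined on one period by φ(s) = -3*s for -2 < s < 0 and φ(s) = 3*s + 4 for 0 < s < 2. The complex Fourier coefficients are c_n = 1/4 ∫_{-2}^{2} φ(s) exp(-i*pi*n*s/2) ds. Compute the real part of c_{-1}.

Since φ is real-valued, Re(c_{-1}) = 1/4 ∫_{-2}^{2} φ(s) cos(-pi*s/2) ds = a_{1}/2.
Split the integral at the breakpoints.
Integrating by parts (boundary term plus one more integral), an antiderivative of (-3*s) cos(-pi*s/2) is -6*s*sin(pi*s/2)/pi - 12*cos(pi*s/2)/pi**2; evaluating from -2 to 0: ∫_{-2}^{0} (-3*s) cos(-pi*s/2) ds = (-12/pi**2) - (12/pi**2) = -24/pi**2.
Integrating by parts (boundary term plus one more integral), an antiderivative of (3*s + 4) cos(-pi*s/2) is 6*s*sin(pi*s/2)/pi + 8*sin(pi*s/2)/pi + 12*cos(pi*s/2)/pi**2; evaluating from 0 to 2: ∫_{0}^{2} (3*s + 4) cos(-pi*s/2) ds = (-12/pi**2) - (12/pi**2) = -24/pi**2.
So ∫_{-2}^{2} φ(s) cos(-pi*s/2) ds = -48/pi**2.
Hence Re(c_{-1}) = (1/4)·(-48/pi**2) = -12/pi**2.

-12/pi**2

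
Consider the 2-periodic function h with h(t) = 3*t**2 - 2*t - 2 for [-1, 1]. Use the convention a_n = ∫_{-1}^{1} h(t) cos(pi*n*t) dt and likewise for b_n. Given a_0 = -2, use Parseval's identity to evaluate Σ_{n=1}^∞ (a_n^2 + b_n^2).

64/15

Parseval: a_0^2/2 + Σ_{n≥1} (a_n^2+b_n^2) = ∫_{-1}^{1} h(t)^2 dt = 94/15.
Subtract a_0^2/2 = 2: Σ (a_n^2+b_n^2) = 64/15.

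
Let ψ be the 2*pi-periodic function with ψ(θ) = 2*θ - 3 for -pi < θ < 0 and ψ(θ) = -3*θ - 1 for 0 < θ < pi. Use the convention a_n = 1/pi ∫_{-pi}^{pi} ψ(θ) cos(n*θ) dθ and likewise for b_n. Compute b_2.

1/2

b_2 = 1/pi ∫_{-pi}^{pi} ψ(θ) sin(2*θ) dθ.
Split the integral at the breakpoints.
Integrating by parts (boundary term plus one more integral), an antiderivative of (2*θ - 3) sin(2*θ) is -θ*cos(2*θ) + sin(2*θ)/2 + 3*cos(2*θ)/2; evaluating from -pi to 0: ∫_{-pi}^{0} (2*θ - 3) sin(2*θ) dθ = (3/2) - (3/2 + pi) = -pi.
Integrating by parts (boundary term plus one more integral), an antiderivative of (-3*θ - 1) sin(2*θ) is 3*θ*cos(2*θ)/2 - 3*sin(2*θ)/4 + cos(2*θ)/2; evaluating from 0 to pi: ∫_{0}^{pi} (-3*θ - 1) sin(2*θ) dθ = (1/2 + 3*pi/2) - (1/2) = 3*pi/2.
Summing the pieces and multiplying by (1/pi) gives b_2 = 1/2.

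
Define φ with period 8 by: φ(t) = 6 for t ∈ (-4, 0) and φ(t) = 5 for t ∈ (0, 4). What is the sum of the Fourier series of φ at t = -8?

11/2

t = -8 differs from t = 0 by -1 full period(s), and the series is 8-periodic.
At t = 0 the one-sided limits are φ(0^-) = 6 and φ(0^+) = 5.
By Dirichlet's theorem the series converges to their average, [(6) + (5)]/2 = 11/2.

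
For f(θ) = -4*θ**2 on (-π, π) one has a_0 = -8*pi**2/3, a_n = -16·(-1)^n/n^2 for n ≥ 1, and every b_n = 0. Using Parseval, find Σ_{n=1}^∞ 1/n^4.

pi**4/90

Parseval: a_0^2/2 + Σ a_n^2 = (1/π) ∫_{-π}^{π} f(θ)^2 dθ = 32*pi**4/5.
Subtract a_0^2/2 = 32*pi**4/9: Σ a_n^2 = 128*pi**4/45.
Since a_n^2 = 256/n^4, Σ 1/n^4 = pi**4/90.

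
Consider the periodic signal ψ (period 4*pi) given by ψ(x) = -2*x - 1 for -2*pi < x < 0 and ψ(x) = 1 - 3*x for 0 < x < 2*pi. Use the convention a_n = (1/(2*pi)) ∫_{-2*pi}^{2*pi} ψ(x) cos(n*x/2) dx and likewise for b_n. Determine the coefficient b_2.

5

b_2 = (1/(2*pi)) ∫_{-2*pi}^{2*pi} ψ(x) sin(x) dx.
Split the integral at the breakpoints.
Integrating by parts (boundary term plus one more integral), an antiderivative of (-2*x - 1) sin(x) is 2*x*cos(x) - 2*sin(x) + cos(x); evaluating from -2*pi to 0: ∫_{-2*pi}^{0} (-2*x - 1) sin(x) dx = (1) - (1 - 4*pi) = 4*pi.
Integrating by parts (boundary term plus one more integral), an antiderivative of (1 - 3*x) sin(x) is 3*x*cos(x) - 3*sin(x) - cos(x); evaluating from 0 to 2*pi: ∫_{0}^{2*pi} (1 - 3*x) sin(x) dx = (-1 + 6*pi) - (-1) = 6*pi.
Summing the pieces and multiplying by (1/(2*pi)) gives b_2 = 5.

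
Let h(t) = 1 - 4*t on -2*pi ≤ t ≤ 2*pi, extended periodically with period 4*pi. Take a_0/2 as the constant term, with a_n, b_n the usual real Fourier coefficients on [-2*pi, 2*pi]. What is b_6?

8/3

b_6 = (1/(2*pi)) ∫_{-2*pi}^{2*pi} h(t) sin(3*t) dt.
Integrating by parts (boundary term plus one more integral), an antiderivative of (1 - 4*t) sin(3*t) is 4*t*cos(3*t)/3 - 4*sin(3*t)/9 - cos(3*t)/3; evaluating from -2*pi to 2*pi: ∫_{-2*pi}^{2*pi} (1 - 4*t) sin(3*t) dt = (-1/3 + 8*pi/3) - (-8*pi/3 - 1/3) = 16*pi/3.
Hence b_6 = (1/(2*pi))·(16*pi/3) = 8/3.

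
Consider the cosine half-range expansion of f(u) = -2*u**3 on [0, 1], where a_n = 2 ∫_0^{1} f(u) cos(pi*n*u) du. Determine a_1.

12*(-4 + pi**2)/pi**4

a_1 = 2 ∫_0^{1} (-2*u**3) cos(pi*u) du.
Integrating by parts three times (tabular method), an antiderivative of (-2*u**3) cos(pi*u) is -2*u**3*sin(pi*u)/pi - 6*u**2*cos(pi*u)/pi**2 + 12*u*sin(pi*u)/pi**3 + 12*cos(pi*u)/pi**4; evaluating from 0 to 1: ∫_{0}^{1} (-2*u**3) cos(pi*u) du = (6*(-2 + pi**2)/pi**4) - (12/pi**4) = 6*(-4 + pi**2)/pi**4.
Hence a_1 = 2·(6*(-4 + pi**2)/pi**4) = 12*(-4 + pi**2)/pi**4.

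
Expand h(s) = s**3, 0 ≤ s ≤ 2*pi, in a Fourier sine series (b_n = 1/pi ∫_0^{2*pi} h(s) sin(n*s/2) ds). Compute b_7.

-96/343 + 16*pi**2/7

b_7 = 1/pi ∫_0^{2*pi} (s**3) sin(7*s/2) ds.
Integrating by parts three times (tabular method), an antiderivative of (s**3) sin(7*s/2) is -2*s**3*cos(7*s/2)/7 + 12*s**2*sin(7*s/2)/49 + 48*s*cos(7*s/2)/343 - 96*sin(7*s/2)/2401; evaluating from 0 to 2*pi: ∫_{0}^{2*pi} (s**3) sin(7*s/2) ds = (16*pi*(-6 + 49*pi**2)/343) - (0) = 16*pi*(-6 + 49*pi**2)/343.
Hence b_7 = (1/pi)·(16*pi*(-6 + 49*pi**2)/343) = -96/343 + 16*pi**2/7.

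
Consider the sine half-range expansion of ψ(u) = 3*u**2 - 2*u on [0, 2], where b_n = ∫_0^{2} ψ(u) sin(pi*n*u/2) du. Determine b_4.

-4/pi

b_4 = ∫_0^{2} (3*u**2 - 2*u) sin(2*pi*u) du.
Integrating by parts twice (tabular method), an antiderivative of (3*u**2 - 2*u) sin(2*pi*u) is -3*u**2*cos(2*pi*u)/(2*pi) + 3*u*sin(2*pi*u)/(2*pi**2) + u*cos(2*pi*u)/pi - sin(2*pi*u)/(2*pi**2) + 3*cos(2*pi*u)/(4*pi**3); evaluating from 0 to 2: ∫_{0}^{2} (3*u**2 - 2*u) sin(2*pi*u) du = (-4/pi + 3/(4*pi**3)) - (3/(4*pi**3)) = -4/pi.
Hence b_4 = -4/pi.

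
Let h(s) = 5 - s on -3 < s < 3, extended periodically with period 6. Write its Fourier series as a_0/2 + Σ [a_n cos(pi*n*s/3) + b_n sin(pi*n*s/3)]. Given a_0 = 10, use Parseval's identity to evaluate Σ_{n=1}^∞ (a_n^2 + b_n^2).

Parseval: a_0^2/2 + Σ_{n≥1} (a_n^2+b_n^2) = 1/3 ∫_{-3}^{3} h(s)^2 ds = 56.
Subtract a_0^2/2 = 50: Σ (a_n^2+b_n^2) = 6.

6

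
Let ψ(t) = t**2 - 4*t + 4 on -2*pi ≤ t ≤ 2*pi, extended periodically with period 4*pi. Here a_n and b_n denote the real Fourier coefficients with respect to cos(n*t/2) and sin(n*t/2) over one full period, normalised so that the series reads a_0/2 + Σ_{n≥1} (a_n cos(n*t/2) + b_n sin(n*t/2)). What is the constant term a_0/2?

a_0 = (1/(2*pi)) ∫_{-2*pi}^{2*pi} ψ(t) dt = (1/(2*pi)) · (16*pi*(3 + pi**2)/3) = 8 + 8*pi**2/3.
So the constant term a_0/2 = 4 + 4*pi**2/3.

4 + 4*pi**2/3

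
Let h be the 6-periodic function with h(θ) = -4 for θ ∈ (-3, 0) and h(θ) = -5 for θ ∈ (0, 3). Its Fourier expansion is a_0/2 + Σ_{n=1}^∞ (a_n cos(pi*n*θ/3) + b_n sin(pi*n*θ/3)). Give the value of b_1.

-2/pi

b_1 = 1/3 ∫_{-3}^{3} h(θ) sin(pi*θ/3) dθ.
Split the integral at the breakpoints.
Directly, an antiderivative of (-4) sin(pi*θ/3) is 12*cos(pi*θ/3)/pi; evaluating from -3 to 0: ∫_{-3}^{0} (-4) sin(pi*θ/3) dθ = (12/pi) - (-12/pi) = 24/pi.
Directly, an antiderivative of (-5) sin(pi*θ/3) is 15*cos(pi*θ/3)/pi; evaluating from 0 to 3: ∫_{0}^{3} (-5) sin(pi*θ/3) dθ = (-15/pi) - (15/pi) = -30/pi.
Summing the pieces and multiplying by (1/3) gives b_1 = -2/pi.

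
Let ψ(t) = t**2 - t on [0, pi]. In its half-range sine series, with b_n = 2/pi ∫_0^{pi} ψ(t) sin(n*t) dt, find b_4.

1/2 - pi/2

b_4 = 2/pi ∫_0^{pi} (t**2 - t) sin(4*t) dt.
Integrating by parts twice (tabular method), an antiderivative of (t**2 - t) sin(4*t) is -t**2*cos(4*t)/4 + t*sin(4*t)/8 + t*cos(4*t)/4 - sin(4*t)/16 + cos(4*t)/32; evaluating from 0 to pi: ∫_{0}^{pi} (t**2 - t) sin(4*t) dt = (-pi**2/4 + 1/32 + pi/4) - (1/32) = pi*(1 - pi)/4.
Hence b_4 = (2/pi)·(pi*(1 - pi)/4) = 1/2 - pi/2.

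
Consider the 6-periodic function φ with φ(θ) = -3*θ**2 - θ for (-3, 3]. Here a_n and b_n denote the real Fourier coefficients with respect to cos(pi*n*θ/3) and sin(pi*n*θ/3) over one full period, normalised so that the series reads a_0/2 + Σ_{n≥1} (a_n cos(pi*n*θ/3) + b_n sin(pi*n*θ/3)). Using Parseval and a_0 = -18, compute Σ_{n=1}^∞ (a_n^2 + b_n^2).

Parseval: a_0^2/2 + Σ_{n≥1} (a_n^2+b_n^2) = 1/3 ∫_{-3}^{3} φ(θ)^2 dθ = 1488/5.
Subtract a_0^2/2 = 162: Σ (a_n^2+b_n^2) = 678/5.

678/5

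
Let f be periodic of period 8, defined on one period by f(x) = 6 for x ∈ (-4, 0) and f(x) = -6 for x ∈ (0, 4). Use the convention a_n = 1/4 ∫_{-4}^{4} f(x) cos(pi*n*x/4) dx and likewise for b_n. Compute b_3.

-8/pi

b_3 = 1/4 ∫_{-4}^{4} f(x) sin(3*pi*x/4) dx.
f is odd and sin(3*pi*x/4) is odd, so the integrand is even and b_3 = 1/2 ∫_0^{4} f(x) sin(3*pi*x/4) dx.
Directly, an antiderivative of (-6) sin(3*pi*x/4) is 8*cos(3*pi*x/4)/pi; evaluating from 0 to 4: ∫_{0}^{4} (-6) sin(3*pi*x/4) dx = (-8/pi) - (8/pi) = -16/pi.
Hence b_3 = (1/2)·(-16/pi) = -8/pi.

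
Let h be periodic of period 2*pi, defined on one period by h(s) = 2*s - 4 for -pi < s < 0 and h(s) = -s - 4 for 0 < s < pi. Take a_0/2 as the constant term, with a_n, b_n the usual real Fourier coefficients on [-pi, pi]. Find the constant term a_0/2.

a_0 = 1/pi ∫_{-pi}^{pi} h(s) ds = 1/pi · (-pi*(3*pi + 16)/2) = -8 - 3*pi/2.
So the constant term a_0/2 = -4 - 3*pi/4.

-4 - 3*pi/4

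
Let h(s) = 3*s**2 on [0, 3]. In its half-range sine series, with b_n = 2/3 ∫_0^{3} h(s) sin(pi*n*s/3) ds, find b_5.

b_5 = 2/3 ∫_0^{3} (3*s**2) sin(5*pi*s/3) ds.
Integrating by parts twice (tabular method), an antiderivative of (3*s**2) sin(5*pi*s/3) is -9*s**2*cos(5*pi*s/3)/(5*pi) + 54*s*sin(5*pi*s/3)/(25*pi**2) + 162*cos(5*pi*s/3)/(125*pi**3); evaluating from 0 to 3: ∫_{0}^{3} (3*s**2) sin(5*pi*s/3) ds = (81*(-2 + 25*pi**2)/(125*pi**3)) - (162/(125*pi**3)) = 81*(-4 + 25*pi**2)/(125*pi**3).
Hence b_5 = (2/3)·(81*(-4 + 25*pi**2)/(125*pi**3)) = 54*(-4 + 25*pi**2)/(125*pi**3).

54*(-4 + 25*pi**2)/(125*pi**3)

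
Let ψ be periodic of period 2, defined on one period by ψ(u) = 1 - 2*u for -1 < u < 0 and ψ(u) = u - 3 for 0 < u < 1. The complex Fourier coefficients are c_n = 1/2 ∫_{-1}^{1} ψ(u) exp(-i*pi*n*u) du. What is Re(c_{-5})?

-3/(25*pi**2)

Since ψ is real-valued, Re(c_{-5}) = 1/2 ∫_{-1}^{1} ψ(u) cos(-5*pi*u) du = a_{5}/2.
Split the integral at the breakpoints.
Integrating by parts (boundary term plus one more integral), an antiderivative of (1 - 2*u) cos(-5*pi*u) is -2*u*sin(5*pi*u)/(5*pi) + sin(5*pi*u)/(5*pi) - 2*cos(5*pi*u)/(25*pi**2); evaluating from -1 to 0: ∫_{-1}^{0} (1 - 2*u) cos(-5*pi*u) du = (-2/(25*pi**2)) - (2/(25*pi**2)) = -4/(25*pi**2).
Integrating by parts (boundary term plus one more integral), an antiderivative of (u - 3) cos(-5*pi*u) is u*sin(5*pi*u)/(5*pi) - 3*sin(5*pi*u)/(5*pi) + cos(5*pi*u)/(25*pi**2); evaluating from 0 to 1: ∫_{0}^{1} (u - 3) cos(-5*pi*u) du = (-1/(25*pi**2)) - (1/(25*pi**2)) = -2/(25*pi**2).
So ∫_{-1}^{1} ψ(u) cos(-5*pi*u) du = -6/(25*pi**2).
Hence Re(c_{-5}) = (1/2)·(-6/(25*pi**2)) = -3/(25*pi**2).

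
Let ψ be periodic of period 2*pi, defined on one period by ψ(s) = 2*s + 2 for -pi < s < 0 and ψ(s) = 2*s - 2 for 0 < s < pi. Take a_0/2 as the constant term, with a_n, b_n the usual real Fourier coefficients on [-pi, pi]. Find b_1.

b_1 = 1/pi ∫_{-pi}^{pi} ψ(s) sin(s) ds.
ψ is odd and sin(s) is odd, so the integrand is even and b_1 = 2/pi ∫_0^{pi} ψ(s) sin(s) ds.
Integrating by parts (boundary term plus one more integral), an antiderivative of (2*s - 2) sin(s) is -2*s*cos(s) + 2*sin(s) + 2*cos(s); evaluating from 0 to pi: ∫_{0}^{pi} (2*s - 2) sin(s) ds = (-2 + 2*pi) - (2) = -4 + 2*pi.
Hence b_1 = (2/pi)·(-4 + 2*pi) = 4 - 8/pi.

4 - 8/pi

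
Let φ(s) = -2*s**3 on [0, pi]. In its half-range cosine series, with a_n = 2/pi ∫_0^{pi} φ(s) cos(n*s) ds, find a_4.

-3*pi/4

a_4 = 2/pi ∫_0^{pi} (-2*s**3) cos(4*s) ds.
Integrating by parts three times (tabular method), an antiderivative of (-2*s**3) cos(4*s) is -s**3*sin(4*s)/2 - 3*s**2*cos(4*s)/8 + 3*s*sin(4*s)/16 + 3*cos(4*s)/64; evaluating from 0 to pi: ∫_{0}^{pi} (-2*s**3) cos(4*s) ds = (3/64 - 3*pi**2/8) - (3/64) = -3*pi**2/8.
Hence a_4 = (2/pi)·(-3*pi**2/8) = -3*pi/4.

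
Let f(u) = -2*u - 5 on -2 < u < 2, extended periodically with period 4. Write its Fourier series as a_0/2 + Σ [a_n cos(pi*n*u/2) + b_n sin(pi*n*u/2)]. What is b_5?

b_5 = 1/2 ∫_{-2}^{2} f(u) sin(5*pi*u/2) du.
Integrating by parts (boundary term plus one more integral), an antiderivative of (-2*u - 5) sin(5*pi*u/2) is 4*u*cos(5*pi*u/2)/(5*pi) - 8*sin(5*pi*u/2)/(25*pi**2) + 2*cos(5*pi*u/2)/pi; evaluating from -2 to 2: ∫_{-2}^{2} (-2*u - 5) sin(5*pi*u/2) du = (-18/(5*pi)) - (-2/(5*pi)) = -16/(5*pi).
Hence b_5 = (1/2)·(-16/(5*pi)) = -8/(5*pi).

-8/(5*pi)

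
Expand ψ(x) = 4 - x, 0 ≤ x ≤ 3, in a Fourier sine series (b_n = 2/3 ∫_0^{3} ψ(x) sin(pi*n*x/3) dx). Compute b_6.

b_6 = 2/3 ∫_0^{3} (4 - x) sin(2*pi*x) dx.
Integrating by parts (boundary term plus one more integral), an antiderivative of (4 - x) sin(2*pi*x) is x*cos(2*pi*x)/(2*pi) - sin(2*pi*x)/(4*pi**2) - 2*cos(2*pi*x)/pi; evaluating from 0 to 3: ∫_{0}^{3} (4 - x) sin(2*pi*x) dx = (-1/(2*pi)) - (-2/pi) = 3/(2*pi).
Hence b_6 = (2/3)·(3/(2*pi)) = 1/pi.

1/pi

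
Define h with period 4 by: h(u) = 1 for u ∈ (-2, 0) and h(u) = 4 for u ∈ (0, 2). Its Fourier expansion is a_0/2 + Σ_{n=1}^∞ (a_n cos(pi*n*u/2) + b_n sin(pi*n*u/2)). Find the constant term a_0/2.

a_0 = 1/2 ∫_{-2}^{2} h(u) du = 1/2 · (10) = 5.
So the constant term a_0/2 = 5/2.

5/2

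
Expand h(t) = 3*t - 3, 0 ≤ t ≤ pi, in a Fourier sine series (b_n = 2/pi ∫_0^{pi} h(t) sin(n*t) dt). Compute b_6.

b_6 = 2/pi ∫_0^{pi} (3*t - 3) sin(6*t) dt.
Integrating by parts (boundary term plus one more integral), an antiderivative of (3*t - 3) sin(6*t) is -t*cos(6*t)/2 + sin(6*t)/12 + cos(6*t)/2; evaluating from 0 to pi: ∫_{0}^{pi} (3*t - 3) sin(6*t) dt = (1/2 - pi/2) - (1/2) = -pi/2.
Hence b_6 = (2/pi)·(-pi/2) = -1.

-1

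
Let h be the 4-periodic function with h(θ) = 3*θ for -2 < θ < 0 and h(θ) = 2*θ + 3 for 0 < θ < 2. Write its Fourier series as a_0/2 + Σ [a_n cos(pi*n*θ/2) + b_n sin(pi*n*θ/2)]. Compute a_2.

a_2 = 1/2 ∫_{-2}^{2} h(θ) cos(pi*θ) dθ.
Split the integral at the breakpoints.
Integrating by parts (boundary term plus one more integral), an antiderivative of (3*θ) cos(pi*θ) is 3*θ*sin(pi*θ)/pi + 3*cos(pi*θ)/pi**2; evaluating from -2 to 0: ∫_{-2}^{0} (3*θ) cos(pi*θ) dθ = (3/pi**2) - (3/pi**2) = 0.
Integrating by parts (boundary term plus one more integral), an antiderivative of (2*θ + 3) cos(pi*θ) is 2*θ*sin(pi*θ)/pi + 3*sin(pi*θ)/pi + 2*cos(pi*θ)/pi**2; evaluating from 0 to 2: ∫_{0}^{2} (2*θ + 3) cos(pi*θ) dθ = (2/pi**2) - (2/pi**2) = 0.
Summing the pieces and multiplying by (1/2) gives a_2 = 0.

0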